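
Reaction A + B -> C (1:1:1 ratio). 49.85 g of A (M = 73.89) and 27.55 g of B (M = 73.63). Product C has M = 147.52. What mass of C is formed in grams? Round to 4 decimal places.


Find moles of each reactant; the smaller value is the limiting reagent in a 1:1:1 reaction, so moles_C equals moles of the limiter.
n_A = mass_A / M_A = 49.85 / 73.89 = 0.674652 mol
n_B = mass_B / M_B = 27.55 / 73.63 = 0.374168 mol
Limiting reagent: B (smaller), n_limiting = 0.374168 mol
mass_C = n_limiting * M_C = 0.374168 * 147.52
mass_C = 55.19726336 g, rounded to 4 dp:

55.1973 g


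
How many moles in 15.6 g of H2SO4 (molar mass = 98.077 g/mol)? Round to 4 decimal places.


n = mass / M
n = 15.6 / 98.077
n = 0.1590587 mol, rounded to 4 dp:

0.1591 mol


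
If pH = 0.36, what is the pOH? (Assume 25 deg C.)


At 25 deg C, pH + pOH = 14.
pOH = 14 - pH = 14 - 0.36
pOH = 13.64:

13.64


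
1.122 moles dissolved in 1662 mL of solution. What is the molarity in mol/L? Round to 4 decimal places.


Convert volume to liters: V_L = V_mL / 1000.
V_L = 1662 / 1000 = 1.662 L
M = n / V_L = 1.122 / 1.662
M = 0.67509025 mol/L, rounded to 4 dp:

0.6751 mol/L


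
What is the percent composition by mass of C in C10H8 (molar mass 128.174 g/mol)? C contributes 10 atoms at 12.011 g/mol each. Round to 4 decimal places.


pct = 100 * (n_elem * M_elem) / M_total
mass_contribution = 10 * 12.011 = 120.11 g/mol
pct = 100 * 120.11 / 128.174
pct = 93.70855244 %, rounded to 4 dp:

93.7086 %


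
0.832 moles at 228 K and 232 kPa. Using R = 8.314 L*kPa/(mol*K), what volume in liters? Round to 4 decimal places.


PV = nRT, solve for V = nRT / P.
nRT = 0.832 * 8.314 * 228 = 1577.1325
V = 1577.1325 / 232
V = 6.79798491 L, rounded to 4 dp:

6.7980 L


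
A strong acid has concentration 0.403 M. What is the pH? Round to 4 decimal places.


A strong acid dissociates completely, so [H+] equals the given concentration.
pH = -log10([H+]) = -log10(0.403)
pH = 0.39469495, rounded to 4 dp:

0.3947


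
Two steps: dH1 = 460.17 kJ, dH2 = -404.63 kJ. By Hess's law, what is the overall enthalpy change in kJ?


Hess's law: enthalpy is a state function, so add the step enthalpies.
dH_total = dH1 + dH2 = 460.17 + (-404.63)
dH_total = 55.54 kJ:

55.54 kJ


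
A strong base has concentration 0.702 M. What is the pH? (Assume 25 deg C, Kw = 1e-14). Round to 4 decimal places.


A strong base dissociates completely, so [OH-] equals the given concentration.
pOH = -log10([OH-]) = -log10(0.702) = 0.153663
pH = 14 - pOH = 14 - 0.153663
pH = 13.846337, rounded to 4 dp:

13.8463


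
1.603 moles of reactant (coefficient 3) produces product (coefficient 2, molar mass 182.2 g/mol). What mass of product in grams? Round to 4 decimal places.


Use the coefficient ratio to convert reactant moles to product moles, then multiply by the product's molar mass.
moles_P = moles_R * (coeff_P / coeff_R) = 1.603 * (2/3) = 1.068667
mass_P = moles_P * M_P = 1.068667 * 182.2
mass_P = 194.7111274 g, rounded to 4 dp:

194.7111 g


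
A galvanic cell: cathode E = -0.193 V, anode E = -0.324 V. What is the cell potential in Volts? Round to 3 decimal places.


Standard cell potential: E_cell = E_cathode - E_anode.
E_cell = -0.193 - (-0.324)
E_cell = 0.131 V, rounded to 3 dp:

0.131 V


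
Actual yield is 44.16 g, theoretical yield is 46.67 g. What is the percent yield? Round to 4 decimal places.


% yield = 100 * actual / theoretical
% yield = 100 * 44.16 / 46.67
% yield = 94.62181273 %, rounded to 4 dp:

94.6218 %


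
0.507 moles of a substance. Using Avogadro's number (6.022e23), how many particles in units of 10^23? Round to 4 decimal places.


N = n * NA, then divide by 1e23 for the requested units.
N / 1e23 = n * 6.022
N / 1e23 = 0.507 * 6.022
N / 1e23 = 3.053154, rounded to 4 dp:

3.0532


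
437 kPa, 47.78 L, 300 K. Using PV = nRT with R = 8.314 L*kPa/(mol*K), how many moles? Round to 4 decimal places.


PV = nRT, solve for n = PV / (RT).
PV = 437 * 47.78 = 20879.86
RT = 8.314 * 300 = 2494.2
n = 20879.86 / 2494.2
n = 8.37136557 mol, rounded to 4 dp:

8.3714 mol


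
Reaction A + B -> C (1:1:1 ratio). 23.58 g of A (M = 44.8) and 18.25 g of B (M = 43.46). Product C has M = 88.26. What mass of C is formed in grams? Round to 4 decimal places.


Find moles of each reactant; the smaller value is the limiting reagent in a 1:1:1 reaction, so moles_C equals moles of the limiter.
n_A = mass_A / M_A = 23.58 / 44.8 = 0.526339 mol
n_B = mass_B / M_B = 18.25 / 43.46 = 0.419926 mol
Limiting reagent: B (smaller), n_limiting = 0.419926 mol
mass_C = n_limiting * M_C = 0.419926 * 88.26
mass_C = 37.06266876 g, rounded to 4 dp:

37.0627 g


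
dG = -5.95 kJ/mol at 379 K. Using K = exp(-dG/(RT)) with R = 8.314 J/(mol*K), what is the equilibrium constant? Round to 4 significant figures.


dG is in kJ/mol; multiply by 1000 to match R in J/(mol*K).
RT = 8.314 * 379 = 3151.006 J/mol
exponent = -dG*1000 / (RT) = -(-5.95*1000) / 3151.006 = 1.88828584
K = exp(1.88828584)
K = 6.6080317, rounded to 4 significant figures:

6.608


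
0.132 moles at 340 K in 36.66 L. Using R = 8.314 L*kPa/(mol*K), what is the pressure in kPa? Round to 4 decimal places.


PV = nRT, solve for P = nRT / V.
nRT = 0.132 * 8.314 * 340 = 373.1323
P = 373.1323 / 36.66
P = 10.17818603 kPa, rounded to 4 dp:

10.1782 kPa


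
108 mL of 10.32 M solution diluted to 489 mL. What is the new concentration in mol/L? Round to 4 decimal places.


Dilution: M1*V1 = M2*V2, solve for M2.
M2 = M1*V1 / V2
M2 = 10.32 * 108 / 489
M2 = 1114.56 / 489
M2 = 2.2792638 mol/L, rounded to 4 dp:

2.2793 mol/L


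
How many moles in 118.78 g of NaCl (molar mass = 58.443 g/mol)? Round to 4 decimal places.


n = mass / M
n = 118.78 / 58.443
n = 2.03240765 mol, rounded to 4 dp:

2.0324 mol


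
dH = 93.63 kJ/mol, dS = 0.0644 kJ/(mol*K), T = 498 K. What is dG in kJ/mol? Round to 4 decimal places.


Gibbs: dG = dH - T*dS (consistent units, dS already in kJ/(mol*K)).
T*dS = 498 * 0.0644 = 32.0712
dG = 93.63 - (32.0712)
dG = 61.5588 kJ/mol, rounded to 4 dp:

61.5588 kJ/mol


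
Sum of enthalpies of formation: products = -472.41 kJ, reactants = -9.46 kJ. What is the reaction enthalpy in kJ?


dH_rxn = sum(dH_f products) - sum(dH_f reactants)
dH_rxn = -472.41 - (-9.46)
dH_rxn = -462.95 kJ:

-462.95 kJ


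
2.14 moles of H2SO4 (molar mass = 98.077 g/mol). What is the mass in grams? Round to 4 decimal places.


mass = n * M
mass = 2.14 * 98.077
mass = 209.88478 g, rounded to 4 dp:

209.8848 g


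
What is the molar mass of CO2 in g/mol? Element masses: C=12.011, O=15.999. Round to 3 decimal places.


M = sum(count * atomic_mass) over atoms.
M = 1*12.011 + 2*15.999
M = 12.011 + 31.998
M = 44.009 g/mol, rounded to 3 dp:

44.009 g/mol


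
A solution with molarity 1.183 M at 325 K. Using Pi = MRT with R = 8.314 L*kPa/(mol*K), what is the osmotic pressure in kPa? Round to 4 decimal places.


Osmotic pressure (van't Hoff): Pi = M*R*T.
RT = 8.314 * 325 = 2702.05
Pi = 1.183 * 2702.05
Pi = 3196.52515 kPa, rounded to 4 dp:

3196.5252 kPa


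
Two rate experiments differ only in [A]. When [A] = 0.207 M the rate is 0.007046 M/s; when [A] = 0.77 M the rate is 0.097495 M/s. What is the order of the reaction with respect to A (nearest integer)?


Rate is proportional to [A]^n, so rate2/rate1 = ([A]2/[A]1)^n. Take logs to solve for n.
rate2/rate1 = 0.097495 / 0.007046 = 13.8369
[A]2/[A]1 = 0.77 / 0.207 = 3.7198
n = ln(13.8369) / ln(3.7198) = 2.0
Nearest integer order:

2


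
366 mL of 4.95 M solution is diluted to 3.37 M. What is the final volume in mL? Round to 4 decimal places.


Dilution: M1*V1 = M2*V2, solve for V2.
V2 = M1*V1 / M2
V2 = 4.95 * 366 / 3.37
V2 = 1811.7 / 3.37
V2 = 537.59643917 mL, rounded to 4 dp:

537.5964 mL


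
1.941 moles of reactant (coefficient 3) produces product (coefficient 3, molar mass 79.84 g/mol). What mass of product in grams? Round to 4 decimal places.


Use the coefficient ratio to convert reactant moles to product moles, then multiply by the product's molar mass.
moles_P = moles_R * (coeff_P / coeff_R) = 1.941 * (3/3) = 1.941
mass_P = moles_P * M_P = 1.941 * 79.84
mass_P = 154.96944 g, rounded to 4 dp:

154.9694 g


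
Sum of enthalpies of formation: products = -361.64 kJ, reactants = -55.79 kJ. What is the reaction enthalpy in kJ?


dH_rxn = sum(dH_f products) - sum(dH_f reactants)
dH_rxn = -361.64 - (-55.79)
dH_rxn = -305.85 kJ:

-305.85 kJ


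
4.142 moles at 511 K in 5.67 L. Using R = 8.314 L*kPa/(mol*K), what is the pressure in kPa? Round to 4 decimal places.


PV = nRT, solve for P = nRT / V.
nRT = 4.142 * 8.314 * 511 = 17597.0965
P = 17597.0965 / 5.67
P = 3103.54435626 kPa, rounded to 4 dp:

3103.5444 kPa


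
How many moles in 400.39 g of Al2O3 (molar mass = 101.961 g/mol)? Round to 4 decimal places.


n = mass / M
n = 400.39 / 101.961
n = 3.92689362 mol, rounded to 4 dp:

3.9269 mol


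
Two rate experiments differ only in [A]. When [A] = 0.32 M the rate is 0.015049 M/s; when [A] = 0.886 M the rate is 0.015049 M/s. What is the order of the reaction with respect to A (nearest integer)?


Rate is proportional to [A]^n, so rate2/rate1 = ([A]2/[A]1)^n. Take logs to solve for n.
rate2/rate1 = 0.015049 / 0.015049 = 1.0
[A]2/[A]1 = 0.886 / 0.32 = 2.7687
n = ln(1.0) / ln(2.7687) = 0.0
Nearest integer order:

0


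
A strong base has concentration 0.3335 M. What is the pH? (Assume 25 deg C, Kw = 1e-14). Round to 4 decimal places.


A strong base dissociates completely, so [OH-] equals the given concentration.
pOH = -log10([OH-]) = -log10(0.3335) = 0.476904
pH = 14 - pOH = 14 - 0.476904
pH = 13.523096, rounded to 4 dp:

13.5231


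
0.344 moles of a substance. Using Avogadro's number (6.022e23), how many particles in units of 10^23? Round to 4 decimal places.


N = n * NA, then divide by 1e23 for the requested units.
N / 1e23 = n * 6.022
N / 1e23 = 0.344 * 6.022
N / 1e23 = 2.071568, rounded to 4 dp:

2.0716


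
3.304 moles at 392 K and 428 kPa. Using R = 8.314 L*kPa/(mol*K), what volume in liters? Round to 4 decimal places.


PV = nRT, solve for V = nRT / P.
nRT = 3.304 * 8.314 * 392 = 10768.0268
V = 10768.0268 / 428
V = 25.15894112 L, rounded to 4 dp:

25.1589 L


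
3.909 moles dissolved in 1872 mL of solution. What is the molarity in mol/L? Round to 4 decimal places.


Convert volume to liters: V_L = V_mL / 1000.
V_L = 1872 / 1000 = 1.872 L
M = n / V_L = 3.909 / 1.872
M = 2.08814103 mol/L, rounded to 4 dp:

2.0881 mol/L


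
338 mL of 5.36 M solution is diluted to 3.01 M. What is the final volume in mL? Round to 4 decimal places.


Dilution: M1*V1 = M2*V2, solve for V2.
V2 = M1*V1 / M2
V2 = 5.36 * 338 / 3.01
V2 = 1811.68 / 3.01
V2 = 601.88704319 mL, rounded to 4 dp:

601.8870 mL


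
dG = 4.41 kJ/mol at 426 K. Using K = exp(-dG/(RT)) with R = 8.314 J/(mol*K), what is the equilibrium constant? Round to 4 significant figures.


dG is in kJ/mol; multiply by 1000 to match R in J/(mol*K).
RT = 8.314 * 426 = 3541.764 J/mol
exponent = -dG*1000 / (RT) = -(4.41*1000) / 3541.764 = -1.24514225
K = exp(-1.24514225)
K = 0.28789995, rounded to 4 significant figures:

0.2879


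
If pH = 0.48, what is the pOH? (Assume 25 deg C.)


At 25 deg C, pH + pOH = 14.
pOH = 14 - pH = 14 - 0.48
pOH = 13.52:

13.52


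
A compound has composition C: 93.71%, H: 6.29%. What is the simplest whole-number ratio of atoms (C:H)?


Assume 100 g of compound, divide each mass% by atomic mass to get moles, then normalize by the smallest to get a raw atom ratio.
Moles per 100 g: C: 93.71/12.011 = 7.802, H: 6.29/1.008 = 6.2401
Raw ratio (divide by min = 6.2401): C: 1.25, H: 1.0
Multiply by 4 to clear fractions: C: 5.001 ~= 5, H: 4.0 ~= 4
Reduce by GCD to get the simplest whole-number ratio:

5:4


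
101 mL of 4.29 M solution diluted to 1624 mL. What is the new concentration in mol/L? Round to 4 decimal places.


Dilution: M1*V1 = M2*V2, solve for M2.
M2 = M1*V1 / V2
M2 = 4.29 * 101 / 1624
M2 = 433.29 / 1624
M2 = 0.26680419 mol/L, rounded to 4 dp:

0.2668 mol/L


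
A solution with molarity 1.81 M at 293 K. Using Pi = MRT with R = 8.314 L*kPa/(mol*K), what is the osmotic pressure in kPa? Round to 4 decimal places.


Osmotic pressure (van't Hoff): Pi = M*R*T.
RT = 8.314 * 293 = 2436.002
Pi = 1.81 * 2436.002
Pi = 4409.16362 kPa, rounded to 4 dp:

4409.1636 kPa


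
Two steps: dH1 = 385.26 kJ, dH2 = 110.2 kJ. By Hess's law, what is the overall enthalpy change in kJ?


Hess's law: enthalpy is a state function, so add the step enthalpies.
dH_total = dH1 + dH2 = 385.26 + (110.2)
dH_total = 495.46 kJ:

495.46 kJ


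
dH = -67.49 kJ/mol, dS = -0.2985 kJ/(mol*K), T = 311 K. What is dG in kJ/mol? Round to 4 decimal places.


Gibbs: dG = dH - T*dS (consistent units, dS already in kJ/(mol*K)).
T*dS = 311 * -0.2985 = -92.8335
dG = -67.49 - (-92.8335)
dG = 25.3435 kJ/mol, rounded to 4 dp:

25.3435 kJ/mol


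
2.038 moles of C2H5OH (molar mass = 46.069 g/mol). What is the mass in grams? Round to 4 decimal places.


mass = n * M
mass = 2.038 * 46.069
mass = 93.888622 g, rounded to 4 dp:

93.8886 g


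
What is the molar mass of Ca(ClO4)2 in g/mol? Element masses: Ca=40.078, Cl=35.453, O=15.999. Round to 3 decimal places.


M = sum(count * atomic_mass) over atoms.
M = 1*40.078 + 2*35.453 + 8*15.999
M = 40.078 + 70.906 + 127.992
M = 238.976 g/mol, rounded to 3 dp:

238.976 g/mol


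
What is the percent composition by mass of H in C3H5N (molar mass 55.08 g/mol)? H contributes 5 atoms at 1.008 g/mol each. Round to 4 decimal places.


pct = 100 * (n_elem * M_elem) / M_total
mass_contribution = 5 * 1.008 = 5.04 g/mol
pct = 100 * 5.04 / 55.08
pct = 9.1503268 %, rounded to 4 dp:

9.1503 %


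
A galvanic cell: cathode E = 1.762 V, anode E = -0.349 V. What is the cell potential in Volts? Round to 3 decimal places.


Standard cell potential: E_cell = E_cathode - E_anode.
E_cell = 1.762 - (-0.349)
E_cell = 2.111 V, rounded to 3 dp:

2.111 V


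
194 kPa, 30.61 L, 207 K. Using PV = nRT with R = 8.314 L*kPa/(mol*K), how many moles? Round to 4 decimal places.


PV = nRT, solve for n = PV / (RT).
PV = 194 * 30.61 = 5938.34
RT = 8.314 * 207 = 1720.998
n = 5938.34 / 1720.998
n = 3.45052115 mol, rounded to 4 dp:

3.4505 mol


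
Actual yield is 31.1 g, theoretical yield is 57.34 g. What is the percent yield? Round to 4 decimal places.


% yield = 100 * actual / theoretical
% yield = 100 * 31.1 / 57.34
% yield = 54.23787932 %, rounded to 4 dp:

54.2379 %


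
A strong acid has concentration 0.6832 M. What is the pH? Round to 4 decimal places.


A strong acid dissociates completely, so [H+] equals the given concentration.
pH = -log10([H+]) = -log10(0.6832)
pH = 0.16545214, rounded to 4 dp:

0.1655


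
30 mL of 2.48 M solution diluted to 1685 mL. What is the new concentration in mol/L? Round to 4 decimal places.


Dilution: M1*V1 = M2*V2, solve for M2.
M2 = M1*V1 / V2
M2 = 2.48 * 30 / 1685
M2 = 74.4 / 1685
M2 = 0.0441543 mol/L, rounded to 4 dp:

0.0442 mol/L


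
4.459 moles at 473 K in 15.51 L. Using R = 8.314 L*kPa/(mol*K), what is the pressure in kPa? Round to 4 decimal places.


PV = nRT, solve for P = nRT / V.
nRT = 4.459 * 8.314 * 473 = 17535.1156
P = 17535.1156 / 15.51
P = 1130.56838169 kPa, rounded to 4 dp:

1130.5684 kPa


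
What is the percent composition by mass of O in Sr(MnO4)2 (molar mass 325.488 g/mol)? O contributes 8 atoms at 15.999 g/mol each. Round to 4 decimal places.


pct = 100 * (n_elem * M_elem) / M_total
mass_contribution = 8 * 15.999 = 127.992 g/mol
pct = 100 * 127.992 / 325.488
pct = 39.32310869 %, rounded to 4 dp:

39.3231 %


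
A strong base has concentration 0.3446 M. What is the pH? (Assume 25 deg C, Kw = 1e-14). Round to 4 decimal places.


A strong base dissociates completely, so [OH-] equals the given concentration.
pOH = -log10([OH-]) = -log10(0.3446) = 0.462685
pH = 14 - pOH = 14 - 0.462685
pH = 13.537315, rounded to 4 dp:

13.5373


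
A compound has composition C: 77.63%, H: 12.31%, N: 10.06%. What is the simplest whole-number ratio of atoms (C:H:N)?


Assume 100 g of compound, divide each mass% by atomic mass to get moles, then normalize by the smallest to get a raw atom ratio.
Moles per 100 g: C: 77.63/12.011 = 6.4632, H: 12.31/1.008 = 12.2123, N: 10.06/14.007 = 0.7182
Raw ratio (divide by min = 0.7182): C: 8.999, H: 17.004, N: 1.0
Multiply by 1 to clear fractions: C: 8.999 ~= 9, H: 17.004 ~= 17, N: 1.0 ~= 1
Reduce by GCD to get the simplest whole-number ratio:

9:17:1


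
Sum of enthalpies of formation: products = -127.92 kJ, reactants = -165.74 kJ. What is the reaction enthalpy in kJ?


dH_rxn = sum(dH_f products) - sum(dH_f reactants)
dH_rxn = -127.92 - (-165.74)
dH_rxn = 37.82 kJ:

37.82 kJ


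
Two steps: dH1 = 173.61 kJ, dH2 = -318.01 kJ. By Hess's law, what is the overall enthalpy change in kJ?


Hess's law: enthalpy is a state function, so add the step enthalpies.
dH_total = dH1 + dH2 = 173.61 + (-318.01)
dH_total = -144.4 kJ:

-144.40 kJ


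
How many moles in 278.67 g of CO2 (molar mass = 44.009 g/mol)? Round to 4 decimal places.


n = mass / M
n = 278.67 / 44.009
n = 6.33211389 mol, rounded to 4 dp:

6.3321 mol


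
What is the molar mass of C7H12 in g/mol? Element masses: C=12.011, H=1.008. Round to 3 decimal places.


M = sum(count * atomic_mass) over atoms.
M = 7*12.011 + 12*1.008
M = 84.077 + 12.096
M = 96.173 g/mol, rounded to 3 dp:

96.173 g/mol


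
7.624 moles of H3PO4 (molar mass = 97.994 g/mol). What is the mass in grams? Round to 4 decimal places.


mass = n * M
mass = 7.624 * 97.994
mass = 747.106256 g, rounded to 4 dp:

747.1063 g


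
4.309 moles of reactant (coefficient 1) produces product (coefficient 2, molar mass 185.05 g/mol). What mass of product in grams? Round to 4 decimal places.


Use the coefficient ratio to convert reactant moles to product moles, then multiply by the product's molar mass.
moles_P = moles_R * (coeff_P / coeff_R) = 4.309 * (2/1) = 8.618
mass_P = moles_P * M_P = 8.618 * 185.05
mass_P = 1594.7609 g, rounded to 4 dp:

1594.7609 g


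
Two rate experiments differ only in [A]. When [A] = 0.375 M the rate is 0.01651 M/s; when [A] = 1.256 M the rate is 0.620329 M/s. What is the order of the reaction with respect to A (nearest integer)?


Rate is proportional to [A]^n, so rate2/rate1 = ([A]2/[A]1)^n. Take logs to solve for n.
rate2/rate1 = 0.620329 / 0.01651 = 37.5729
[A]2/[A]1 = 1.256 / 0.375 = 3.3493
n = ln(37.5729) / ln(3.3493) = 3.0
Nearest integer order:

3


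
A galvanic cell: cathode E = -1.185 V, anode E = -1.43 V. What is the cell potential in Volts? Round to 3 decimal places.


Standard cell potential: E_cell = E_cathode - E_anode.
E_cell = -1.185 - (-1.43)
E_cell = 0.245 V, rounded to 3 dp:

0.245 V


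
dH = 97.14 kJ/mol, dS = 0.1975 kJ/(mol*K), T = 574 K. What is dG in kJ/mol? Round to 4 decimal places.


Gibbs: dG = dH - T*dS (consistent units, dS already in kJ/(mol*K)).
T*dS = 574 * 0.1975 = 113.365
dG = 97.14 - (113.365)
dG = -16.225 kJ/mol, rounded to 4 dp:

-16.2250 kJ/mol


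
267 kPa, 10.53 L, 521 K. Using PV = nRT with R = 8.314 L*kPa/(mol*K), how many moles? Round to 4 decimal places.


PV = nRT, solve for n = PV / (RT).
PV = 267 * 10.53 = 2811.51
RT = 8.314 * 521 = 4331.594
n = 2811.51 / 4331.594
n = 0.64907053 mol, rounded to 4 dp:

0.6491 mol


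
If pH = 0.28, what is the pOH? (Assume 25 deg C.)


At 25 deg C, pH + pOH = 14.
pOH = 14 - pH = 14 - 0.28
pOH = 13.72:

13.72


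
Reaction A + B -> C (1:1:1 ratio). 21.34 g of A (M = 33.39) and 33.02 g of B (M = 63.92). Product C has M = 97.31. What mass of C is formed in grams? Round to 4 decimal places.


Find moles of each reactant; the smaller value is the limiting reagent in a 1:1:1 reaction, so moles_C equals moles of the limiter.
n_A = mass_A / M_A = 21.34 / 33.39 = 0.639114 mol
n_B = mass_B / M_B = 33.02 / 63.92 = 0.516583 mol
Limiting reagent: B (smaller), n_limiting = 0.516583 mol
mass_C = n_limiting * M_C = 0.516583 * 97.31
mass_C = 50.26869173 g, rounded to 4 dp:

50.2687 g


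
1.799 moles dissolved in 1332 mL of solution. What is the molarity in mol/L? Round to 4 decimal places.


Convert volume to liters: V_L = V_mL / 1000.
V_L = 1332 / 1000 = 1.332 L
M = n / V_L = 1.799 / 1.332
M = 1.3506006 mol/L, rounded to 4 dp:

1.3506 mol/L


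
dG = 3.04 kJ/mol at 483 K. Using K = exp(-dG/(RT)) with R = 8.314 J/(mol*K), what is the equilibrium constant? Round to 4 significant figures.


dG is in kJ/mol; multiply by 1000 to match R in J/(mol*K).
RT = 8.314 * 483 = 4015.662 J/mol
exponent = -dG*1000 / (RT) = -(3.04*1000) / 4015.662 = -0.75703583
K = exp(-0.75703583)
K = 0.46905473, rounded to 4 significant figures:

0.4691


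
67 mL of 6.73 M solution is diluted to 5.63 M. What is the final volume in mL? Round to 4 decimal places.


Dilution: M1*V1 = M2*V2, solve for V2.
V2 = M1*V1 / M2
V2 = 6.73 * 67 / 5.63
V2 = 450.91 / 5.63
V2 = 80.09058615 mL, rounded to 4 dp:

80.0906 mL


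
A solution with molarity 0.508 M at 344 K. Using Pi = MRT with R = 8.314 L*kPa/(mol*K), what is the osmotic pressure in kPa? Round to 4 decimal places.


Osmotic pressure (van't Hoff): Pi = M*R*T.
RT = 8.314 * 344 = 2860.016
Pi = 0.508 * 2860.016
Pi = 1452.888128 kPa, rounded to 4 dp:

1452.8881 kPa


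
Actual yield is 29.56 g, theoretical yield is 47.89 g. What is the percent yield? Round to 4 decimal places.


% yield = 100 * actual / theoretical
% yield = 100 * 29.56 / 47.89
% yield = 61.72478597 %, rounded to 4 dp:

61.7248 %


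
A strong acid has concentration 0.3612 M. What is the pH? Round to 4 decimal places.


A strong acid dissociates completely, so [H+] equals the given concentration.
pH = -log10([H+]) = -log10(0.3612)
pH = 0.44225226, rounded to 4 dp:

0.4423


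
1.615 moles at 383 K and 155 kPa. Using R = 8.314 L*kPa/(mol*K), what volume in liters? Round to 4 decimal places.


PV = nRT, solve for V = nRT / P.
nRT = 1.615 * 8.314 * 383 = 5142.5831
V = 5142.5831 / 155
V = 33.17795548 L, rounded to 4 dp:

33.1780 L


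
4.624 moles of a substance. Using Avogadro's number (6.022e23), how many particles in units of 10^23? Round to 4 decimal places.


N = n * NA, then divide by 1e23 for the requested units.
N / 1e23 = n * 6.022
N / 1e23 = 4.624 * 6.022
N / 1e23 = 27.845728, rounded to 4 dp:

27.8457


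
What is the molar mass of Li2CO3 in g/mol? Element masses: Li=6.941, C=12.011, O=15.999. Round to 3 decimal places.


M = sum(count * atomic_mass) over atoms.
M = 2*6.941 + 1*12.011 + 3*15.999
M = 13.882 + 12.011 + 47.997
M = 73.89 g/mol, rounded to 3 dp:

73.890 g/mol


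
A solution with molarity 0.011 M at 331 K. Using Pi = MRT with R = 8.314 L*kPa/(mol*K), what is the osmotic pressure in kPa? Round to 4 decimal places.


Osmotic pressure (van't Hoff): Pi = M*R*T.
RT = 8.314 * 331 = 2751.934
Pi = 0.011 * 2751.934
Pi = 30.271274 kPa, rounded to 4 dp:

30.2713 kPa


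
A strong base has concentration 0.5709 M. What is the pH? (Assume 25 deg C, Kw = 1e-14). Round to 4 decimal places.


A strong base dissociates completely, so [OH-] equals the given concentration.
pOH = -log10([OH-]) = -log10(0.5709) = 0.24344
pH = 14 - pOH = 14 - 0.24344
pH = 13.75656, rounded to 4 dp:

13.7566


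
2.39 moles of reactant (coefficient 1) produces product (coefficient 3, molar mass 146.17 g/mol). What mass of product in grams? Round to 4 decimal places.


Use the coefficient ratio to convert reactant moles to product moles, then multiply by the product's molar mass.
moles_P = moles_R * (coeff_P / coeff_R) = 2.39 * (3/1) = 7.17
mass_P = moles_P * M_P = 7.17 * 146.17
mass_P = 1048.0389 g, rounded to 4 dp:

1048.0389 g


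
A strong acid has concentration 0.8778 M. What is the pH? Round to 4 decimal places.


A strong acid dissociates completely, so [H+] equals the given concentration.
pH = -log10([H+]) = -log10(0.8778)
pH = 0.05660442, rounded to 4 dp:

0.0566


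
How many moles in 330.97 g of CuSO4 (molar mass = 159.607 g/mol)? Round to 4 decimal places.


n = mass / M
n = 330.97 / 159.607
n = 2.07365592 mol, rounded to 4 dp:

2.0737 mol


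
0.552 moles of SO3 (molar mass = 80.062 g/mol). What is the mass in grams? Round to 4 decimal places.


mass = n * M
mass = 0.552 * 80.062
mass = 44.194224 g, rounded to 4 dp:

44.1942 g


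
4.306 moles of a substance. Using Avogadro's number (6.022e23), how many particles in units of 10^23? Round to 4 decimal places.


N = n * NA, then divide by 1e23 for the requested units.
N / 1e23 = n * 6.022
N / 1e23 = 4.306 * 6.022
N / 1e23 = 25.930732, rounded to 4 dp:

25.9307


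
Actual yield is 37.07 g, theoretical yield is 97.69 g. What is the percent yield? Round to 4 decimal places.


% yield = 100 * actual / theoretical
% yield = 100 * 37.07 / 97.69
% yield = 37.94656567 %, rounded to 4 dp:

37.9466 %


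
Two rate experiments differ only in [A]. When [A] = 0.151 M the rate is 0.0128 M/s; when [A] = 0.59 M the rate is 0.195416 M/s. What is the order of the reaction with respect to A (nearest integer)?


Rate is proportional to [A]^n, so rate2/rate1 = ([A]2/[A]1)^n. Take logs to solve for n.
rate2/rate1 = 0.195416 / 0.0128 = 15.2669
[A]2/[A]1 = 0.59 / 0.151 = 3.9073
n = ln(15.2669) / ln(3.9073) = 2.0
Nearest integer order:

2


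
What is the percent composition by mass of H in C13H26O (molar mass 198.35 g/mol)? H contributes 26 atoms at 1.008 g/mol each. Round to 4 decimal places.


pct = 100 * (n_elem * M_elem) / M_total
mass_contribution = 26 * 1.008 = 26.208 g/mol
pct = 100 * 26.208 / 198.35
pct = 13.21300731 %, rounded to 4 dp:

13.2130 %


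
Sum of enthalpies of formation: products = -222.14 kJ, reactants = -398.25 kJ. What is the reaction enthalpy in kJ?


dH_rxn = sum(dH_f products) - sum(dH_f reactants)
dH_rxn = -222.14 - (-398.25)
dH_rxn = 176.11 kJ:

176.11 kJ


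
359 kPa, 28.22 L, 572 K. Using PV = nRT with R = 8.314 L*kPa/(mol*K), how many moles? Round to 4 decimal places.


PV = nRT, solve for n = PV / (RT).
PV = 359 * 28.22 = 10130.98
RT = 8.314 * 572 = 4755.608
n = 10130.98 / 4755.608
n = 2.13032277 mol, rounded to 4 dp:

2.1303 mol


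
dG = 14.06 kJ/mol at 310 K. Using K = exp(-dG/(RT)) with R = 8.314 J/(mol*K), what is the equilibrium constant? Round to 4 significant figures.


dG is in kJ/mol; multiply by 1000 to match R in J/(mol*K).
RT = 8.314 * 310 = 2577.34 J/mol
exponent = -dG*1000 / (RT) = -(14.06*1000) / 2577.34 = -5.45523679
K = exp(-5.45523679)
K = 0.0042738647, rounded to 4 significant figures:

0.004274


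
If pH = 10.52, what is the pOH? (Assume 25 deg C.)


At 25 deg C, pH + pOH = 14.
pOH = 14 - pH = 14 - 10.52
pOH = 3.48:

3.48


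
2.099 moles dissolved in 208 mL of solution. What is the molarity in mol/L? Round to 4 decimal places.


Convert volume to liters: V_L = V_mL / 1000.
V_L = 208 / 1000 = 0.208 L
M = n / V_L = 2.099 / 0.208
M = 10.09134615 mol/L, rounded to 4 dp:

10.0913 mol/L


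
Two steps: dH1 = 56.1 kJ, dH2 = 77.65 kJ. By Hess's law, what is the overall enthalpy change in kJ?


Hess's law: enthalpy is a state function, so add the step enthalpies.
dH_total = dH1 + dH2 = 56.1 + (77.65)
dH_total = 133.75 kJ:

133.75 kJ


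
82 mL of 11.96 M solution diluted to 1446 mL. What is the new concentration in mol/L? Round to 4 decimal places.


Dilution: M1*V1 = M2*V2, solve for M2.
M2 = M1*V1 / V2
M2 = 11.96 * 82 / 1446
M2 = 980.72 / 1446
M2 = 0.6782296 mol/L, rounded to 4 dp:

0.6782 mol/L


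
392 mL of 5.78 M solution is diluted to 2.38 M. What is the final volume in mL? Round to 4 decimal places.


Dilution: M1*V1 = M2*V2, solve for V2.
V2 = M1*V1 / M2
V2 = 5.78 * 392 / 2.38
V2 = 2265.76 / 2.38
V2 = 952.0 mL, rounded to 4 dp:

952.0000 mL


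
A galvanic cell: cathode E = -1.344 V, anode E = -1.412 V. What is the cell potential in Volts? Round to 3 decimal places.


Standard cell potential: E_cell = E_cathode - E_anode.
E_cell = -1.344 - (-1.412)
E_cell = 0.068 V, rounded to 3 dp:

0.068 V


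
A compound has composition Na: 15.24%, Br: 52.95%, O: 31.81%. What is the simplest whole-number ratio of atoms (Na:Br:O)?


Assume 100 g of compound, divide each mass% by atomic mass to get moles, then normalize by the smallest to get a raw atom ratio.
Moles per 100 g: Na: 15.24/22.99 = 0.6629, Br: 52.95/79.904 = 0.6627, O: 31.81/15.999 = 1.9882
Raw ratio (divide by min = 0.6627): Na: 1.0, Br: 1.0, O: 3.0
Multiply by 1 to clear fractions: Na: 1.0 ~= 1, Br: 1.0 ~= 1, O: 3.0 ~= 3
Reduce by GCD to get the simplest whole-number ratio:

1:1:3


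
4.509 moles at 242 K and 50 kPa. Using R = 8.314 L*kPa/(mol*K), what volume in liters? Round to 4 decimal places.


PV = nRT, solve for V = nRT / P.
nRT = 4.509 * 8.314 * 242 = 9072.0539
V = 9072.0539 / 50
V = 181.441078 L, rounded to 4 dp:

181.4411 L


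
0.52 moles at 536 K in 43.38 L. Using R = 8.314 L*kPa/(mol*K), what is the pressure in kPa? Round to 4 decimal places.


PV = nRT, solve for P = nRT / V.
nRT = 0.52 * 8.314 * 536 = 2317.2781
P = 2317.2781 / 43.38
P = 53.41812125 kPa, rounded to 4 dp:

53.4181 kPa


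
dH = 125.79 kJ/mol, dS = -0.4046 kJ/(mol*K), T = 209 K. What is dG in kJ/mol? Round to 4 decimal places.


Gibbs: dG = dH - T*dS (consistent units, dS already in kJ/(mol*K)).
T*dS = 209 * -0.4046 = -84.5614
dG = 125.79 - (-84.5614)
dG = 210.3514 kJ/mol, rounded to 4 dp:

210.3514 kJ/mol


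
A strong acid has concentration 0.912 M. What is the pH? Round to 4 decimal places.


A strong acid dissociates completely, so [H+] equals the given concentration.
pH = -log10([H+]) = -log10(0.912)
pH = 0.04000516, rounded to 4 dp:

0.0400


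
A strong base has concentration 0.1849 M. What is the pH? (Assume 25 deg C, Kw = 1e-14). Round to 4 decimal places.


A strong base dissociates completely, so [OH-] equals the given concentration.
pOH = -log10([OH-]) = -log10(0.1849) = 0.733063
pH = 14 - pOH = 14 - 0.733063
pH = 13.266937, rounded to 4 dp:

13.2669


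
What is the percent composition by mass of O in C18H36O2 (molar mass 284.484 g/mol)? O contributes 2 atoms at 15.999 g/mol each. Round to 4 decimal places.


pct = 100 * (n_elem * M_elem) / M_total
mass_contribution = 2 * 15.999 = 31.998 g/mol
pct = 100 * 31.998 / 284.484
pct = 11.24773274 %, rounded to 4 dp:

11.2477 %


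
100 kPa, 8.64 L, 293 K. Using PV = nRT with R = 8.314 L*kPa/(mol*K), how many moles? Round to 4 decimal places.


PV = nRT, solve for n = PV / (RT).
PV = 100 * 8.64 = 864.0
RT = 8.314 * 293 = 2436.002
n = 864.0 / 2436.002
n = 0.35467951 mol, rounded to 4 dp:

0.3547 mol


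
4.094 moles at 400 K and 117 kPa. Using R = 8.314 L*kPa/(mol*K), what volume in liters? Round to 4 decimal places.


PV = nRT, solve for V = nRT / P.
nRT = 4.094 * 8.314 * 400 = 13615.0064
V = 13615.0064 / 117
V = 116.36757607 L, rounded to 4 dp:

116.3676 L


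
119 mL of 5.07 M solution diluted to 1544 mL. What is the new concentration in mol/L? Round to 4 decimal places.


Dilution: M1*V1 = M2*V2, solve for M2.
M2 = M1*V1 / V2
M2 = 5.07 * 119 / 1544
M2 = 603.33 / 1544
M2 = 0.39075777 mol/L, rounded to 4 dp:

0.3908 mol/L


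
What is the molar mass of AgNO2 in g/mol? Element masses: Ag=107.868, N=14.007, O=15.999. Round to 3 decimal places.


M = sum(count * atomic_mass) over atoms.
M = 1*107.868 + 1*14.007 + 2*15.999
M = 107.868 + 14.007 + 31.998
M = 153.873 g/mol, rounded to 3 dp:

153.873 g/mol


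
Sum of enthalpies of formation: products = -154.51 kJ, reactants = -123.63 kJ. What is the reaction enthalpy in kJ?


dH_rxn = sum(dH_f products) - sum(dH_f reactants)
dH_rxn = -154.51 - (-123.63)
dH_rxn = -30.88 kJ:

-30.88 kJ


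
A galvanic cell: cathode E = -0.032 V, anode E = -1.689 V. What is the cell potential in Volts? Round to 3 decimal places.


Standard cell potential: E_cell = E_cathode - E_anode.
E_cell = -0.032 - (-1.689)
E_cell = 1.657 V, rounded to 3 dp:

1.657 V


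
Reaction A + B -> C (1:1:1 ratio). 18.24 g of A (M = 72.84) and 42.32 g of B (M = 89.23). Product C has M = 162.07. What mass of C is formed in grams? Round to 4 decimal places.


Find moles of each reactant; the smaller value is the limiting reagent in a 1:1:1 reaction, so moles_C equals moles of the limiter.
n_A = mass_A / M_A = 18.24 / 72.84 = 0.250412 mol
n_B = mass_B / M_B = 42.32 / 89.23 = 0.47428 mol
Limiting reagent: A (smaller), n_limiting = 0.250412 mol
mass_C = n_limiting * M_C = 0.250412 * 162.07
mass_C = 40.58427284 g, rounded to 4 dp:

40.5843 g


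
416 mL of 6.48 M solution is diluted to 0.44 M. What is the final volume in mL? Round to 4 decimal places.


Dilution: M1*V1 = M2*V2, solve for V2.
V2 = M1*V1 / M2
V2 = 6.48 * 416 / 0.44
V2 = 2695.68 / 0.44
V2 = 6126.54545455 mL, rounded to 4 dp:

6126.5455 mL


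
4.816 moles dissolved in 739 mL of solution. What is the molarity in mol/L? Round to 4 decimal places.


Convert volume to liters: V_L = V_mL / 1000.
V_L = 739 / 1000 = 0.739 L
M = n / V_L = 4.816 / 0.739
M = 6.51691475 mol/L, rounded to 4 dp:

6.5169 mol/L


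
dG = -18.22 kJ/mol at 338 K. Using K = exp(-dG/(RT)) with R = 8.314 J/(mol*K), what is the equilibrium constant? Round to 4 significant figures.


dG is in kJ/mol; multiply by 1000 to match R in J/(mol*K).
RT = 8.314 * 338 = 2810.132 J/mol
exponent = -dG*1000 / (RT) = -(-18.22*1000) / 2810.132 = 6.48368119
K = exp(6.48368119)
K = 654.3754, rounded to 4 significant figures:

654.4


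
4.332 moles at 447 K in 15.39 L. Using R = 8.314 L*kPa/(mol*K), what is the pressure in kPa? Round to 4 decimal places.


PV = nRT, solve for P = nRT / V.
nRT = 4.332 * 8.314 * 447 = 16099.2629
P = 16099.2629 / 15.39
P = 1046.08595841 kPa, rounded to 4 dp:

1046.0860 kPa


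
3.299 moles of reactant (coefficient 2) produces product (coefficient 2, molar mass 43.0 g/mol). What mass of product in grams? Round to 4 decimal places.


Use the coefficient ratio to convert reactant moles to product moles, then multiply by the product's molar mass.
moles_P = moles_R * (coeff_P / coeff_R) = 3.299 * (2/2) = 3.299
mass_P = moles_P * M_P = 3.299 * 43.0
mass_P = 141.857 g, rounded to 4 dp:

141.8570 g


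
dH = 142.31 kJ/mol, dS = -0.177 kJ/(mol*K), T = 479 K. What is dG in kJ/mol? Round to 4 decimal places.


Gibbs: dG = dH - T*dS (consistent units, dS already in kJ/(mol*K)).
T*dS = 479 * -0.177 = -84.783
dG = 142.31 - (-84.783)
dG = 227.093 kJ/mol, rounded to 4 dp:

227.0930 kJ/mol


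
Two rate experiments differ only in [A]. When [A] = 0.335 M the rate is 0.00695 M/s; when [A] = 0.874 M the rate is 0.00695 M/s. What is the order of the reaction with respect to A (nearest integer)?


Rate is proportional to [A]^n, so rate2/rate1 = ([A]2/[A]1)^n. Take logs to solve for n.
rate2/rate1 = 0.00695 / 0.00695 = 1.0
[A]2/[A]1 = 0.874 / 0.335 = 2.609
n = ln(1.0) / ln(2.609) = 0.0
Nearest integer order:

0


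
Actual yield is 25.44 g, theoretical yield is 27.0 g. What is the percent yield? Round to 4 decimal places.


% yield = 100 * actual / theoretical
% yield = 100 * 25.44 / 27.0
% yield = 94.22222222 %, rounded to 4 dp:

94.2222 %


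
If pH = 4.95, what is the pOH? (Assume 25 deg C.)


At 25 deg C, pH + pOH = 14.
pOH = 14 - pH = 14 - 4.95
pOH = 9.05:

9.05


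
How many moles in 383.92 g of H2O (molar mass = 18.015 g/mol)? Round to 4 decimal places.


n = mass / M
n = 383.92 / 18.015
n = 21.31112961 mol, rounded to 4 dp:

21.3111 mol


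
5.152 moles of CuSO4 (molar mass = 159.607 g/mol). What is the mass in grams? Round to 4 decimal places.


mass = n * M
mass = 5.152 * 159.607
mass = 822.295264 g, rounded to 4 dp:

822.2953 g


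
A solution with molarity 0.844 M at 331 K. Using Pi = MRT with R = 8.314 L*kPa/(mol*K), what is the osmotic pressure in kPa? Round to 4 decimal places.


Osmotic pressure (van't Hoff): Pi = M*R*T.
RT = 8.314 * 331 = 2751.934
Pi = 0.844 * 2751.934
Pi = 2322.632296 kPa, rounded to 4 dp:

2322.6323 kPa


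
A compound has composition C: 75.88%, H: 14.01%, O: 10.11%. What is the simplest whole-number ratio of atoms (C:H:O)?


Assume 100 g of compound, divide each mass% by atomic mass to get moles, then normalize by the smallest to get a raw atom ratio.
Moles per 100 g: C: 75.88/12.011 = 6.3175, H: 14.01/1.008 = 13.8988, O: 10.11/15.999 = 0.6319
Raw ratio (divide by min = 0.6319): C: 9.997, H: 21.995, O: 1.0
Multiply by 1 to clear fractions: C: 9.997 ~= 10, H: 21.995 ~= 22, O: 1.0 ~= 1
Reduce by GCD to get the simplest whole-number ratio:

10:22:1


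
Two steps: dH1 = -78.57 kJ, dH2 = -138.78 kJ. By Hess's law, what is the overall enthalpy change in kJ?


Hess's law: enthalpy is a state function, so add the step enthalpies.
dH_total = dH1 + dH2 = -78.57 + (-138.78)
dH_total = -217.35 kJ:

-217.35 kJ


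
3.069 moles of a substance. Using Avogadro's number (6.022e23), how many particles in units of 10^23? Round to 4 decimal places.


N = n * NA, then divide by 1e23 for the requested units.
N / 1e23 = n * 6.022
N / 1e23 = 3.069 * 6.022
N / 1e23 = 18.481518, rounded to 4 dp:

18.4815


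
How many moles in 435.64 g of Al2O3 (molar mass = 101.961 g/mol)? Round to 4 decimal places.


n = mass / M
n = 435.64 / 101.961
n = 4.27261404 mol, rounded to 4 dp:

4.2726 mol


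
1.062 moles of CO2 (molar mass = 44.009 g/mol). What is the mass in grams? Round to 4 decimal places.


mass = n * M
mass = 1.062 * 44.009
mass = 46.737558 g, rounded to 4 dp:

46.7376 g


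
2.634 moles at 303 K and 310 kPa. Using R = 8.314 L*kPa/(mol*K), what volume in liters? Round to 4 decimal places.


PV = nRT, solve for V = nRT / P.
nRT = 2.634 * 8.314 * 303 = 6635.42
V = 6635.42 / 310
V = 21.40458065 L, rounded to 4 dp:

21.4046 L


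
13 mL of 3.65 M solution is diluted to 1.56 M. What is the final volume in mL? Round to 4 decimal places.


Dilution: M1*V1 = M2*V2, solve for V2.
V2 = M1*V1 / M2
V2 = 3.65 * 13 / 1.56
V2 = 47.45 / 1.56
V2 = 30.41666667 mL, rounded to 4 dp:

30.4167 mL


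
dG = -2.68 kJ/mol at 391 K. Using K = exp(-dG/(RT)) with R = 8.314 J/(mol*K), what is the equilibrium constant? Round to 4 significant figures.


dG is in kJ/mol; multiply by 1000 to match R in J/(mol*K).
RT = 8.314 * 391 = 3250.774 J/mol
exponent = -dG*1000 / (RT) = -(-2.68*1000) / 3250.774 = 0.82441905
K = exp(0.82441905)
K = 2.2805555, rounded to 4 significant figures:

2.281


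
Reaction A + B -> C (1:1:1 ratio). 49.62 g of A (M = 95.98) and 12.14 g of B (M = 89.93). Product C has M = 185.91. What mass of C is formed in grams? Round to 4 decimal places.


Find moles of each reactant; the smaller value is the limiting reagent in a 1:1:1 reaction, so moles_C equals moles of the limiter.
n_A = mass_A / M_A = 49.62 / 95.98 = 0.516983 mol
n_B = mass_B / M_B = 12.14 / 89.93 = 0.134994 mol
Limiting reagent: B (smaller), n_limiting = 0.134994 mol
mass_C = n_limiting * M_C = 0.134994 * 185.91
mass_C = 25.09673454 g, rounded to 4 dp:

25.0967 g


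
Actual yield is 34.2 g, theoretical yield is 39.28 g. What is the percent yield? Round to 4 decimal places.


% yield = 100 * actual / theoretical
% yield = 100 * 34.2 / 39.28
% yield = 87.06720978 %, rounded to 4 dp:

87.0672 %


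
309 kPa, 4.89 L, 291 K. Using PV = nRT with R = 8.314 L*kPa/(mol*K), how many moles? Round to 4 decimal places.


PV = nRT, solve for n = PV / (RT).
PV = 309 * 4.89 = 1511.01
RT = 8.314 * 291 = 2419.374
n = 1511.01 / 2419.374
n = 0.62454585 mol, rounded to 4 dp:

0.6245 mol


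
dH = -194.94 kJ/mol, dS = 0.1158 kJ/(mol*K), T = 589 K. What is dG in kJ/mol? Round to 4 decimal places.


Gibbs: dG = dH - T*dS (consistent units, dS already in kJ/(mol*K)).
T*dS = 589 * 0.1158 = 68.2062
dG = -194.94 - (68.2062)
dG = -263.1462 kJ/mol, rounded to 4 dp:

-263.1462 kJ/mol


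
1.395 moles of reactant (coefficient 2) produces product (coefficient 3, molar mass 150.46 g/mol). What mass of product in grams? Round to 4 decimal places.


Use the coefficient ratio to convert reactant moles to product moles, then multiply by the product's molar mass.
moles_P = moles_R * (coeff_P / coeff_R) = 1.395 * (3/2) = 2.0925
mass_P = moles_P * M_P = 2.0925 * 150.46
mass_P = 314.83755 g, rounded to 4 dp:

314.8376 g
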